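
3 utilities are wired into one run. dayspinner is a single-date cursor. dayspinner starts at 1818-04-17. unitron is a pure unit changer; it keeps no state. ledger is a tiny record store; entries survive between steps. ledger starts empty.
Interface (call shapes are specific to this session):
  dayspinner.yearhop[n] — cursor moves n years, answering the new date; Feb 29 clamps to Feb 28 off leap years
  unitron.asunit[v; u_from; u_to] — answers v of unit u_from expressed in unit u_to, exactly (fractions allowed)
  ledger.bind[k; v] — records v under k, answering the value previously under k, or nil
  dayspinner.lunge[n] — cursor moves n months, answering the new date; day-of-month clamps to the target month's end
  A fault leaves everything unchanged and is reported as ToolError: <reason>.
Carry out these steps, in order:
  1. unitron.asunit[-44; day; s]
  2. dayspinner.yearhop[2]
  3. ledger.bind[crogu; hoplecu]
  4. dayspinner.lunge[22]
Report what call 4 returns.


Act: unitron.asunit[v='-44'; u_from='day'; u_to='s']
Obs: -3801600
Act: dayspinner.yearhop[n='2']
Obs: 1820-04-17
Act: ledger.bind[k='crogu'; v='hoplecu']
Obs: nil
Act: dayspinner.lunge[n='22']
Obs: 1822-02-17

Answer: 1822-02-17


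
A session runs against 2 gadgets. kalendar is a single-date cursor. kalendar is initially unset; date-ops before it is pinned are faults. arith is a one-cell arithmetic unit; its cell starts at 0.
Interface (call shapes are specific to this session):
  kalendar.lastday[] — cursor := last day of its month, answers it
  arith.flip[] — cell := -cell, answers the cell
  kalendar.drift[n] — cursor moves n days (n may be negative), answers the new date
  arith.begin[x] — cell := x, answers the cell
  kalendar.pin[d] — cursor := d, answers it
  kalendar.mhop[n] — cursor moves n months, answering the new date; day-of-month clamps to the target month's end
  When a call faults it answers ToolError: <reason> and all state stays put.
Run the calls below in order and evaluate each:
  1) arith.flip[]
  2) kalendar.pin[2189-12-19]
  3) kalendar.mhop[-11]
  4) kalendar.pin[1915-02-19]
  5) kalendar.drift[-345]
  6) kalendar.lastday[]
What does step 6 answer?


Answer: 1914-03-31

Derivation:
Do: arith.flip[]
See: 0
Do: kalendar.pin[d=2189-12-19]
See: 2189-12-19
Do: kalendar.mhop[n=-11]
See: 2189-01-19
Do: kalendar.pin[d=1915-02-19]
See: 1915-02-19
Do: kalendar.drift[n=-345]
See: 1914-03-11
Do: kalendar.lastday[]
See: 1914-03-31


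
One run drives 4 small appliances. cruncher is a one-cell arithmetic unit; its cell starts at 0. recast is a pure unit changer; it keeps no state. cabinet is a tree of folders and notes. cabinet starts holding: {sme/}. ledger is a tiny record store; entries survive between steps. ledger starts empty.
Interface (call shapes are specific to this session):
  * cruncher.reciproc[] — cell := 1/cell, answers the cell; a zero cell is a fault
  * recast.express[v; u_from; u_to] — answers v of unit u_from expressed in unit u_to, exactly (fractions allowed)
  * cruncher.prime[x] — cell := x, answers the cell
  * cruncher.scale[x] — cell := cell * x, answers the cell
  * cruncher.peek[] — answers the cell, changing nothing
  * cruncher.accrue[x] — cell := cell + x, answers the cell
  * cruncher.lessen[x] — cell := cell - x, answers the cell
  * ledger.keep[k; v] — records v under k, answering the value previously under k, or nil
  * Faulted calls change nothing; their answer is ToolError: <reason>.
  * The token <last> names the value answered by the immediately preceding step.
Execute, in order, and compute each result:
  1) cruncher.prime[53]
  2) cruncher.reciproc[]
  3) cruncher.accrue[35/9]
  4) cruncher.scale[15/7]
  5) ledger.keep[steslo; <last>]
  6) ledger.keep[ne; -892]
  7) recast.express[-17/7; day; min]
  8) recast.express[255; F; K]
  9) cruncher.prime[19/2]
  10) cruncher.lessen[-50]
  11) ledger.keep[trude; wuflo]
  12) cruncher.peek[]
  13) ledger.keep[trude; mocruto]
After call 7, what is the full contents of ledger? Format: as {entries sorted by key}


Answer: {ne=-892, steslo=9320/1113}

Derivation:
-- 1. cruncher.prime(x=53) -> 53
-- 2. cruncher.reciproc() -> 1/53
-- 3. cruncher.accrue(x=35/9) -> 1864/477
-- 4. cruncher.scale(x=15/7) -> 9320/1113
-- 5. ledger.keep(k=steslo, v=<last>) -> nil
-- 6. ledger.keep(k=ne, v=-892) -> nil
-- 7. recast.express(v=-17/7, u_from=day, u_to=min) -> -24480/7
-- 8. recast.express(v=255, u_from=F, u_to=K) -> 71467/180
-- 9. cruncher.prime(x=19/2) -> 19/2
-- 10. cruncher.lessen(x=-50) -> 119/2
-- 11. ledger.keep(k=trude, v=wuflo) -> nil
-- 12. cruncher.peek() -> 119/2
-- 13. ledger.keep(k=trude, v=mocruto) -> wuflo


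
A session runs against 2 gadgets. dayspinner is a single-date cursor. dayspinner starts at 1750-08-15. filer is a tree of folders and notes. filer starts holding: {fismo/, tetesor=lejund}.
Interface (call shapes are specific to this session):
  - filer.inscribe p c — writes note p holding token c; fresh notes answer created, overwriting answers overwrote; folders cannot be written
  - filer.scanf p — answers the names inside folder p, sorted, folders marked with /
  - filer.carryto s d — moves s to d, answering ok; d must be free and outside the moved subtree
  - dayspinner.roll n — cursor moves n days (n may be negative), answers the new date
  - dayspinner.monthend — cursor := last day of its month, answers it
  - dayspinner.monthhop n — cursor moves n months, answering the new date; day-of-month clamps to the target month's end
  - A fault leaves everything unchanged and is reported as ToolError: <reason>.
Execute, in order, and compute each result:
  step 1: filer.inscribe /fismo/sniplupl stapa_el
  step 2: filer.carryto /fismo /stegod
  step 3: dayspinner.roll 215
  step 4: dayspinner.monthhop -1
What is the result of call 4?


Answer: 1751-02-18

Derivation:
→ filer.inscribe(p: /fismo/sniplupl, c: stapa_el)
← created
→ filer.carryto(s: /fismo, d: /stegod)
← ok
→ dayspinner.roll(n: 215)
← 1751-03-18
→ dayspinner.monthhop(n: -1)
← 1751-02-18


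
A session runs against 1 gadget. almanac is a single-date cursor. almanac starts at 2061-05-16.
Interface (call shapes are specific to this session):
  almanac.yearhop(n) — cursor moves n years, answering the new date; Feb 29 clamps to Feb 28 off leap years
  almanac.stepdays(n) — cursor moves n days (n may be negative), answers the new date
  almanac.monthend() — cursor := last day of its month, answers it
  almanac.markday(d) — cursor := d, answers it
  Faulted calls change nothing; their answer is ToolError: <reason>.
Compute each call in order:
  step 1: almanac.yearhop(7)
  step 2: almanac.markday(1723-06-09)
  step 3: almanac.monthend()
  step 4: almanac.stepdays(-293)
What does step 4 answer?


Answer: 1722-09-10

Derivation:
// 1. almanac.yearhop(n='7') ~> 2068-05-16
// 2. almanac.markday(d='1723-06-09') ~> 1723-06-09
// 3. almanac.monthend() ~> 1723-06-30
// 4. almanac.stepdays(n='-293') ~> 1722-09-10


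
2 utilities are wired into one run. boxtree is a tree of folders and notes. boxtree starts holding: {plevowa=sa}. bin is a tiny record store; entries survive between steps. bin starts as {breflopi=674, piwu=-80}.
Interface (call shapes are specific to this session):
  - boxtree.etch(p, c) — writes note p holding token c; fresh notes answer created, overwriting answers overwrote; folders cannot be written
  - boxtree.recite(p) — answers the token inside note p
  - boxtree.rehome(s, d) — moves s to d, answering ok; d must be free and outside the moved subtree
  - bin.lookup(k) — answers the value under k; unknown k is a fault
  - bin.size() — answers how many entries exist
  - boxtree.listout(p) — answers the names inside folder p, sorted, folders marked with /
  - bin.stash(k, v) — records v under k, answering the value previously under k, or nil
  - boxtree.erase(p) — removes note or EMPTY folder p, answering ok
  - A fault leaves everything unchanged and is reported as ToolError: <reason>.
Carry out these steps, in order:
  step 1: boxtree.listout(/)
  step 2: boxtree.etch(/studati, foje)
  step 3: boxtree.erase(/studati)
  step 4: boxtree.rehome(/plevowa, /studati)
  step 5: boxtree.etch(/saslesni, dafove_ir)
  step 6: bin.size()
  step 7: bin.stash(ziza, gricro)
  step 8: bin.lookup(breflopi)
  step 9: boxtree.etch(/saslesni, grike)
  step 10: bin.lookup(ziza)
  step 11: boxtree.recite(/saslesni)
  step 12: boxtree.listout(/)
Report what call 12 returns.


% boxtree.listout p→/
[out] [plevowa]
% boxtree.etch p→/studati c→foje
[out] created
% boxtree.erase p→/studati
[out] ok
% boxtree.rehome s→/plevowa d→/studati
[out] ok
% boxtree.etch p→/saslesni c→dafove_ir
[out] created
% bin.size
[out] 2
% bin.stash k→ziza v→gricro
[out] nil
% bin.lookup k→breflopi
[out] 674
% boxtree.etch p→/saslesni c→grike
[out] overwrote
% bin.lookup k→ziza
[out] gricro
% boxtree.recite p→/saslesni
[out] grike
% boxtree.listout p→/
[out] [saslesni, studati]

Answer: [saslesni, studati]


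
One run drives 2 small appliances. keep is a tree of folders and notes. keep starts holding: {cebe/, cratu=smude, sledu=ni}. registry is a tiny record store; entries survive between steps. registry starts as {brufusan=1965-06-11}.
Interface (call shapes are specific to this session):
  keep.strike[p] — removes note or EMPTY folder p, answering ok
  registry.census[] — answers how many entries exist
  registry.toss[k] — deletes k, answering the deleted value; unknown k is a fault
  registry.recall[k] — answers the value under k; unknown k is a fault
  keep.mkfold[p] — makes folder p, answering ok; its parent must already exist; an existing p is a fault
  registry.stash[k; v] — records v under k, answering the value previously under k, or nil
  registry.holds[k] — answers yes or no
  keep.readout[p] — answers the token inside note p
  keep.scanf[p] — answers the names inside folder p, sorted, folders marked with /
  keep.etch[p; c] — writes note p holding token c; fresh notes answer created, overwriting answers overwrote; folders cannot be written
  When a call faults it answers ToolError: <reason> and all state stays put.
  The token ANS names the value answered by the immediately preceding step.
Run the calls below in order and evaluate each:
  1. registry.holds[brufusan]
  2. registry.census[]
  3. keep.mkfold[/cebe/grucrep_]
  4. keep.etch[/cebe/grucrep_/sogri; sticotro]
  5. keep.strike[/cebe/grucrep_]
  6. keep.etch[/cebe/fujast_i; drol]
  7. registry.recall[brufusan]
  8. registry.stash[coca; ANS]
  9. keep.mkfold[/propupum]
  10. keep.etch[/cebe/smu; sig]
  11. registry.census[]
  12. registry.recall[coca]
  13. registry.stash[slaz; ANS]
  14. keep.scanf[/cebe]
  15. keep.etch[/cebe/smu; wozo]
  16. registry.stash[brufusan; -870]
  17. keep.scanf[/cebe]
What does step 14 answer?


Answer: [fujast_i, grucrep_/, smu]

Derivation:
-> holds(k: brufusan)
<- yes
-> census()
<- 1
-> mkfold(p: /cebe/grucrep_)
<- ok
-> etch(p: /cebe/grucrep_/sogri, c: sticotro)
<- created
-> strike(p: /cebe/grucrep_)
<- ToolError: not empty
-> etch(p: /cebe/fujast_i, c: drol)
<- created
-> recall(k: brufusan)
<- 1965-06-11
-> stash(k: coca, v: ANS)
<- nil
-> mkfold(p: /propupum)
<- ok
-> etch(p: /cebe/smu, c: sig)
<- created
-> census()
<- 2
-> recall(k: coca)
<- 1965-06-11
-> stash(k: slaz, v: ANS)
<- nil
-> scanf(p: /cebe)
<- [fujast_i, grucrep_/, smu]
-> etch(p: /cebe/smu, c: wozo)
<- overwrote
-> stash(k: brufusan, v: -870)
<- 1965-06-11
-> scanf(p: /cebe)
<- [fujast_i, grucrep_/, smu]


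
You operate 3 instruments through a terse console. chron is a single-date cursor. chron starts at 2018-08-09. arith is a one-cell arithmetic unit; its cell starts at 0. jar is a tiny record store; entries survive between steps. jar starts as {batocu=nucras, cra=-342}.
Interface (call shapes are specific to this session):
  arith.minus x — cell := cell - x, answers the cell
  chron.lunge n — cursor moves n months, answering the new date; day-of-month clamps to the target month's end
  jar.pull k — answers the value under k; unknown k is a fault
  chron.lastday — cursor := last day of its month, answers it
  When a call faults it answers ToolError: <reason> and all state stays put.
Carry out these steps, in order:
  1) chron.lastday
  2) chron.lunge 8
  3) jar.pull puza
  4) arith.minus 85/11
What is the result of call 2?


Answer: 2019-04-30

Derivation:
% chron.lastday() : 2018-08-31
% chron.lunge(n→8) : 2019-04-30
% jar.pull(k→puza) : ToolError: no such key puza
% arith.minus(x→85/11) : -85/11


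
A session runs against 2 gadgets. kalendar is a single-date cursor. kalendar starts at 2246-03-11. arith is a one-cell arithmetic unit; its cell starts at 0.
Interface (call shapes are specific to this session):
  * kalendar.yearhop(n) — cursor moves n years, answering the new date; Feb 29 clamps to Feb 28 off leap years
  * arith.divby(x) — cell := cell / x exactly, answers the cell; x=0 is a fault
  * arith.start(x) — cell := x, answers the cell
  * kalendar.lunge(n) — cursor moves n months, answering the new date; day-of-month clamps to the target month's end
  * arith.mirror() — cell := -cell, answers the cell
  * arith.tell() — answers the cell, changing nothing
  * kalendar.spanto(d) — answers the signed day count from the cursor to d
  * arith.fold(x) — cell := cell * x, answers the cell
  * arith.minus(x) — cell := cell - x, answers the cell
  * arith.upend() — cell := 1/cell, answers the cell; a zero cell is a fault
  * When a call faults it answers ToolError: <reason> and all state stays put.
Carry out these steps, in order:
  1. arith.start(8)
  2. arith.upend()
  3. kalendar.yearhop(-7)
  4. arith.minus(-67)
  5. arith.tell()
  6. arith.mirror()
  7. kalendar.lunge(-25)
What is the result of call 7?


Answer: 2237-02-11

Derivation:
==> arith.start(x='8')
<== 8
==> arith.upend()
<== 1/8
==> kalendar.yearhop(n='-7')
<== 2239-03-11
==> arith.minus(x='-67')
<== 537/8
==> arith.tell()
<== 537/8
==> arith.mirror()
<== -537/8
==> kalendar.lunge(n='-25')
<== 2237-02-11


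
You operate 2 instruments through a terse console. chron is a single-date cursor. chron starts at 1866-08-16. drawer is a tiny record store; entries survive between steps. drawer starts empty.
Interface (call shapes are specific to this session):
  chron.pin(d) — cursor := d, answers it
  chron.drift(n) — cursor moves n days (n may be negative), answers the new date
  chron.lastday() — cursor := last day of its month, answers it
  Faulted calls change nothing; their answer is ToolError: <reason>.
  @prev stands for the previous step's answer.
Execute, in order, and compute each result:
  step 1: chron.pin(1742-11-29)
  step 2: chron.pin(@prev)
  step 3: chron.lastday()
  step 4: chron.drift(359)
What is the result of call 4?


>>> chron.pin d→1742-11-29
:: 1742-11-29
>>> chron.pin d→@prev
:: 1742-11-29
>>> chron.lastday
:: 1742-11-30
>>> chron.drift n→359
:: 1743-11-24

Answer: 1743-11-24


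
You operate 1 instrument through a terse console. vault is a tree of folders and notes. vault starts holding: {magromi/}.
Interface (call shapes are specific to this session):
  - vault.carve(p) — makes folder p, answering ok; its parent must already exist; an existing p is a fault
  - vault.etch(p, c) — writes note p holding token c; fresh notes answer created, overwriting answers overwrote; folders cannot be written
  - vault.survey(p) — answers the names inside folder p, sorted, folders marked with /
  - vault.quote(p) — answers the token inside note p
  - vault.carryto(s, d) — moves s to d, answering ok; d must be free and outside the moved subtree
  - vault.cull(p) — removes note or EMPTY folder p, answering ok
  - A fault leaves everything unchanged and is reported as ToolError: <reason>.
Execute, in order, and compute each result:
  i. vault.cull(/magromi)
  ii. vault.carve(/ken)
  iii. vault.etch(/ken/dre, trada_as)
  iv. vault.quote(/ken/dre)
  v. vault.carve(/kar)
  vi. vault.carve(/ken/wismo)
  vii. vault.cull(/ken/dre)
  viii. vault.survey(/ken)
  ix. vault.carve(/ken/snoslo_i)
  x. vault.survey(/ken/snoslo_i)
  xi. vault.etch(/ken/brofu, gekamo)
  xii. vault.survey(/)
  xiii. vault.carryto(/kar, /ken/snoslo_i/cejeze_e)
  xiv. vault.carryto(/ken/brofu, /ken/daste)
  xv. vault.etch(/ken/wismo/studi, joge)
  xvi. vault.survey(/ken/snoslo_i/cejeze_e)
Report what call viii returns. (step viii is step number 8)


·→ cull(p='/magromi')
·← ok
·→ carve(p='/ken')
·← ok
·→ etch(p='/ken/dre', c='trada_as')
·← created
·→ quote(p='/ken/dre')
·← trada_as
·→ carve(p='/kar')
·← ok
·→ carve(p='/ken/wismo')
·← ok
·→ cull(p='/ken/dre')
·← ok
·→ survey(p='/ken')
·← [wismo/]
·→ carve(p='/ken/snoslo_i')
·← ok
·→ survey(p='/ken/snoslo_i')
·← []
·→ etch(p='/ken/brofu', c='gekamo')
·← created
·→ survey(p='/')
·← [kar/, ken/]
·→ carryto(s='/kar', d='/ken/snoslo_i/cejeze_e')
·← ok
·→ carryto(s='/ken/brofu', d='/ken/daste')
·← ok
·→ etch(p='/ken/wismo/studi', c='joge')
·← created
·→ survey(p='/ken/snoslo_i/cejeze_e')
·← []

Answer: [wismo/]


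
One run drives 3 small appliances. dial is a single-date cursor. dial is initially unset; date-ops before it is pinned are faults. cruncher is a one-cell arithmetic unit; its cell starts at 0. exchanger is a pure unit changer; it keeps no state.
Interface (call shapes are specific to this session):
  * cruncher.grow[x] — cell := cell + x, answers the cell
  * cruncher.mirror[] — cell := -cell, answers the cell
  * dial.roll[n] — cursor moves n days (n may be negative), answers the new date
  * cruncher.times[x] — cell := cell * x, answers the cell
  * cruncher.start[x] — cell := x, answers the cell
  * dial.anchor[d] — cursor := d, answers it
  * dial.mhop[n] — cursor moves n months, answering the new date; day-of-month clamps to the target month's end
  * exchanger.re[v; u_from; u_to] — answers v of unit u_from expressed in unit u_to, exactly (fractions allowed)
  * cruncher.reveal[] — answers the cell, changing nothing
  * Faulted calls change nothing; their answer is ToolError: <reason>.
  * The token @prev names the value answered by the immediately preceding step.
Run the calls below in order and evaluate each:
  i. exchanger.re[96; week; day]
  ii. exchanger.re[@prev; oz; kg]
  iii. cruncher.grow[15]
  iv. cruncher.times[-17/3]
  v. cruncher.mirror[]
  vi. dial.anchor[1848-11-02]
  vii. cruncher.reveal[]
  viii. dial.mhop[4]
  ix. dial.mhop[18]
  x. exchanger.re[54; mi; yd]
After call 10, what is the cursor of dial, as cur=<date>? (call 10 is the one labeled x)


Answer: cur=1850-09-02

Derivation:
I run exchanger.re(v: 96, u_from: week, u_to: day), which returns 672.
Using exchanger.re(v: @prev, u_from: oz, u_to: kg), and get 952543977/50000000.
I call cruncher.grow(x: 15), and get 15.
Then cruncher.times(x: -17/3), — result: -85.
I invoke cruncher.mirror, which returns 85.
Calling dial.anchor(d: 1848-11-02), → 1848-11-02.
I use cruncher.reveal(): 85.
I use dial.mhop(n: 4), and see 1849-03-02.
I run dial.mhop(n: 18), — result: 1850-09-02.
I try exchanger.re(v: 54, u_from: mi, u_to: yd), and observe 95040.


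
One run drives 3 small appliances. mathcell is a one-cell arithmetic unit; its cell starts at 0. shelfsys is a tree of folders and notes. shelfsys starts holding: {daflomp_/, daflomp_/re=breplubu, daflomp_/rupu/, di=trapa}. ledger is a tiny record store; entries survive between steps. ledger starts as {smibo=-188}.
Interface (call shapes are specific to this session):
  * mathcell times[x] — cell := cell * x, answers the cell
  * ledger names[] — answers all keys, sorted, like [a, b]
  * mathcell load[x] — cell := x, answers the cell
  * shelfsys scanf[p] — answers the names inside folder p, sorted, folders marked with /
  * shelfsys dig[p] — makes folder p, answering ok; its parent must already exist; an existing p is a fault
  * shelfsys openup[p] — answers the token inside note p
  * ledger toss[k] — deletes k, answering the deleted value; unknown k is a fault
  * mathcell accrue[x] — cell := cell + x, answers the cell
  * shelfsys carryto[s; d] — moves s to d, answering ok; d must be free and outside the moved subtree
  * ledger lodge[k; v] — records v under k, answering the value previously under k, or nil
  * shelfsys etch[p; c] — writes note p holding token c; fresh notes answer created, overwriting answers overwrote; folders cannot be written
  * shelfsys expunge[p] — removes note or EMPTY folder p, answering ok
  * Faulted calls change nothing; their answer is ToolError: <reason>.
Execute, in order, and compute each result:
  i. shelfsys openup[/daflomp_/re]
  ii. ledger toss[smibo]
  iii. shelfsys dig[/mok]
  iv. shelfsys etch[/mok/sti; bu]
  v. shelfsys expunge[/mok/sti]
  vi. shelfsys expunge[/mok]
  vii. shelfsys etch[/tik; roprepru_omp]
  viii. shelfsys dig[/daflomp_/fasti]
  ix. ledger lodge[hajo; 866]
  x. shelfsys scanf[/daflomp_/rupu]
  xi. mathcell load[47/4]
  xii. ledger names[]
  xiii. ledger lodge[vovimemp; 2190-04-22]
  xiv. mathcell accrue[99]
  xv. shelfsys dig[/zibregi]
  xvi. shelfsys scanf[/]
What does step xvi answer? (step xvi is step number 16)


Answer: [daflomp_/, di, tik, zibregi/]

Derivation:
$ shelfsys openup p='/daflomp_/re'
= breplubu
$ ledger toss k='smibo'
= -188
$ shelfsys dig p='/mok'
= ok
$ shelfsys etch p='/mok/sti' c='bu'
= created
$ shelfsys expunge p='/mok/sti'
= ok
$ shelfsys expunge p='/mok'
= ok
$ shelfsys etch p='/tik' c='roprepru_omp'
= created
$ shelfsys dig p='/daflomp_/fasti'
= ok
$ ledger lodge k='hajo' v='866'
= nil
$ shelfsys scanf p='/daflomp_/rupu'
= []
$ mathcell load x='47/4'
= 47/4
$ ledger names
= [hajo]
$ ledger lodge k='vovimemp' v='2190-04-22'
= nil
$ mathcell accrue x='99'
= 443/4
$ shelfsys dig p='/zibregi'
= ok
$ shelfsys scanf p='/'
= [daflomp_/, di, tik, zibregi/]


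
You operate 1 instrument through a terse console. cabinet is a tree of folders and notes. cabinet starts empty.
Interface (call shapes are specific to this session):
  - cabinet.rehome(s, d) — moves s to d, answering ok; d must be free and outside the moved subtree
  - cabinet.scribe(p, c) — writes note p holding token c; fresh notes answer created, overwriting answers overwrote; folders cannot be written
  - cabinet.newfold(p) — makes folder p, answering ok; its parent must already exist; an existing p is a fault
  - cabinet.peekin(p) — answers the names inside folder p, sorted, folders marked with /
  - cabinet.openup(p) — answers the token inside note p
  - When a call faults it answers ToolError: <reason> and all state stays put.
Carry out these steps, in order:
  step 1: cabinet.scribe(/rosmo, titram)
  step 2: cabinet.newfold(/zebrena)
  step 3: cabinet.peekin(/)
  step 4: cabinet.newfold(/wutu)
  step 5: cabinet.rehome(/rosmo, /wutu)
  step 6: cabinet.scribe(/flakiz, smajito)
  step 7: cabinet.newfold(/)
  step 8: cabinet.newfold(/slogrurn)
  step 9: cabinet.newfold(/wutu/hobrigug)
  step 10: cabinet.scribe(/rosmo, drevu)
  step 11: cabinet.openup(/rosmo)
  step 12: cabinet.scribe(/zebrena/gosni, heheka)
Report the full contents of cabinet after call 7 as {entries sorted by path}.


>>> cabinet.scribe p='/rosmo' c='titram'
  created
>>> cabinet.newfold p='/zebrena'
  ok
>>> cabinet.peekin p='/'
  [rosmo, zebrena/]
>>> cabinet.newfold p='/wutu'
  ok
>>> cabinet.rehome s='/rosmo' d='/wutu'
  ToolError: exists
>>> cabinet.scribe p='/flakiz' c='smajito'
  created
>>> cabinet.newfold p='/'
  ToolError: exists
>>> cabinet.newfold p='/slogrurn'
  ok
>>> cabinet.newfold p='/wutu/hobrigug'
  ok
>>> cabinet.scribe p='/rosmo' c='drevu'
  overwrote
>>> cabinet.openup p='/rosmo'
  drevu
>>> cabinet.scribe p='/zebrena/gosni' c='heheka'
  created

Answer: {flakiz=smajito, rosmo=titram, wutu/, zebrena/}


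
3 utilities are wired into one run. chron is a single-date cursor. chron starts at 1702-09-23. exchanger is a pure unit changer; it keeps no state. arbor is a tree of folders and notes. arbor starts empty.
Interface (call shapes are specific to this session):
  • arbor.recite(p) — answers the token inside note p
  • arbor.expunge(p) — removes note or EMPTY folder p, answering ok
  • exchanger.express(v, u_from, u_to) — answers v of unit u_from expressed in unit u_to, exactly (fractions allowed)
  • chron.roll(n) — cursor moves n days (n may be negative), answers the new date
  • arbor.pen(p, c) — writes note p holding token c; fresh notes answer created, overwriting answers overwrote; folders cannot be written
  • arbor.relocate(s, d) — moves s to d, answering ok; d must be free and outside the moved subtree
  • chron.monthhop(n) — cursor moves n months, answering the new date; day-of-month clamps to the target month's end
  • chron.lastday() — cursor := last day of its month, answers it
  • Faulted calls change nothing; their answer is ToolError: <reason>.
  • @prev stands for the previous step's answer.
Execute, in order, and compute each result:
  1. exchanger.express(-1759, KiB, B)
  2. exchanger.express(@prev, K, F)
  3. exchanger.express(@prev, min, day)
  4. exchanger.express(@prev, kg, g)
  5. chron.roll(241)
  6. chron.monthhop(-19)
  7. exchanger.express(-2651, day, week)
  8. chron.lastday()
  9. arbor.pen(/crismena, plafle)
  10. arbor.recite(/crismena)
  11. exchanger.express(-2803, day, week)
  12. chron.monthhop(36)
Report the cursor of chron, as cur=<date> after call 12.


Answer: cur=1704-10-31

Derivation:
// exchanger.express(v: -1759, u_from: KiB, u_to: B) : -1801216
// exchanger.express(v: @prev, u_from: K, u_to: F) : -324264847/100
// exchanger.express(v: @prev, u_from: min, u_to: day) : -324264847/144000
// exchanger.express(v: @prev, u_from: kg, u_to: g) : -324264847/144
// chron.roll(n: 241) : 1703-05-22
// chron.monthhop(n: -19) : 1701-10-22
// exchanger.express(v: -2651, u_from: day, u_to: week) : -2651/7
// chron.lastday() : 1701-10-31
// arbor.pen(p: /crismena, c: plafle) : created
// arbor.recite(p: /crismena) : plafle
// exchanger.express(v: -2803, u_from: day, u_to: week) : -2803/7
// chron.monthhop(n: 36) : 1704-10-31


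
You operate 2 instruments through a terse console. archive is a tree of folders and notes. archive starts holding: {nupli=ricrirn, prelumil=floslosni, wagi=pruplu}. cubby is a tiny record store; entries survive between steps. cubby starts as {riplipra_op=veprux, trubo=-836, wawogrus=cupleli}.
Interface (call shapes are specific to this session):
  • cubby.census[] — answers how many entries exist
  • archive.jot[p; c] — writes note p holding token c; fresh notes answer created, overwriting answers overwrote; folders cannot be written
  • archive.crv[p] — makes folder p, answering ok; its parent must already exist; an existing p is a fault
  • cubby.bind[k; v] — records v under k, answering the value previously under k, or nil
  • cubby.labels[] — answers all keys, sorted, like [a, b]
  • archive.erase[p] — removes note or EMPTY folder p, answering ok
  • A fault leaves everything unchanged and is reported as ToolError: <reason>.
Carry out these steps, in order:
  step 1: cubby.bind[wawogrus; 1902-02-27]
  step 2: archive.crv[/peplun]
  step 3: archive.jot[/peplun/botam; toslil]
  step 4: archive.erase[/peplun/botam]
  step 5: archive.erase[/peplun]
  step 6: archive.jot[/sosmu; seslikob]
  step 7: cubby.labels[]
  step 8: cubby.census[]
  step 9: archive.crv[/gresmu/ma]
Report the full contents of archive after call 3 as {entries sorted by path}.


Answer: {nupli=ricrirn, peplun/, peplun/botam=toslil, prelumil=floslosni, wagi=pruplu}

Derivation:
Act: cubby.bind[k→wawogrus; v→1902-02-27]
Obs: cupleli
Act: archive.crv[p→/peplun]
Obs: ok
Act: archive.jot[p→/peplun/botam; c→toslil]
Obs: created
Act: archive.erase[p→/peplun/botam]
Obs: ok
Act: archive.erase[p→/peplun]
Obs: ok
Act: archive.jot[p→/sosmu; c→seslikob]
Obs: created
Act: cubby.labels[]
Obs: [riplipra_op, trubo, wawogrus]
Act: cubby.census[]
Obs: 3
Act: archive.crv[p→/gresmu/ma]
Obs: ToolError: no parent


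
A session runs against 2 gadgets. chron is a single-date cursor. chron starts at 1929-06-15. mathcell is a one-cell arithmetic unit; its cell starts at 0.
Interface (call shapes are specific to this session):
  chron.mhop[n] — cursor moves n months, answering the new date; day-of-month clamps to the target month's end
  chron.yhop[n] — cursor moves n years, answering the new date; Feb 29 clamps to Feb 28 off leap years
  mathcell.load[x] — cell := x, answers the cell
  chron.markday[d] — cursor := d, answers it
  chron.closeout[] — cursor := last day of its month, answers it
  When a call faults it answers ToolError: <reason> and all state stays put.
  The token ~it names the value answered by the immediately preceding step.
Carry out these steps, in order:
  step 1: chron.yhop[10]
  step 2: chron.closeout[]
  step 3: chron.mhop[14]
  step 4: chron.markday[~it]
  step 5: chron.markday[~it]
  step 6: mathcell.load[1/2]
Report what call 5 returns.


Answer: 1940-08-30

Derivation:
$ chron.yhop n='10'
[out] 1939-06-15
$ chron.closeout
[out] 1939-06-30
$ chron.mhop n='14'
[out] 1940-08-30
$ chron.markday d='~it'
[out] 1940-08-30
$ chron.markday d='~it'
[out] 1940-08-30
$ mathcell.load x='1/2'
[out] 1/2


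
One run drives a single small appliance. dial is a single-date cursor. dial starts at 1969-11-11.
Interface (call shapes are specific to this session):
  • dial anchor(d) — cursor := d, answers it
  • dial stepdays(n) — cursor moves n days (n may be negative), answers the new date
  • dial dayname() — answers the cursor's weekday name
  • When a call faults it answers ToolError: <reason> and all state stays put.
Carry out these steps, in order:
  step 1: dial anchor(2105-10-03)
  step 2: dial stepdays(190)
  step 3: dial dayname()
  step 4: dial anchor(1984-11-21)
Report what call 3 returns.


Answer: Sunday

Derivation:
! 1. dial anchor(d: 2105-10-03) == 2105-10-03
! 2. dial stepdays(n: 190) == 2106-04-11
! 3. dial dayname() == Sunday
! 4. dial anchor(d: 1984-11-21) == 1984-11-21


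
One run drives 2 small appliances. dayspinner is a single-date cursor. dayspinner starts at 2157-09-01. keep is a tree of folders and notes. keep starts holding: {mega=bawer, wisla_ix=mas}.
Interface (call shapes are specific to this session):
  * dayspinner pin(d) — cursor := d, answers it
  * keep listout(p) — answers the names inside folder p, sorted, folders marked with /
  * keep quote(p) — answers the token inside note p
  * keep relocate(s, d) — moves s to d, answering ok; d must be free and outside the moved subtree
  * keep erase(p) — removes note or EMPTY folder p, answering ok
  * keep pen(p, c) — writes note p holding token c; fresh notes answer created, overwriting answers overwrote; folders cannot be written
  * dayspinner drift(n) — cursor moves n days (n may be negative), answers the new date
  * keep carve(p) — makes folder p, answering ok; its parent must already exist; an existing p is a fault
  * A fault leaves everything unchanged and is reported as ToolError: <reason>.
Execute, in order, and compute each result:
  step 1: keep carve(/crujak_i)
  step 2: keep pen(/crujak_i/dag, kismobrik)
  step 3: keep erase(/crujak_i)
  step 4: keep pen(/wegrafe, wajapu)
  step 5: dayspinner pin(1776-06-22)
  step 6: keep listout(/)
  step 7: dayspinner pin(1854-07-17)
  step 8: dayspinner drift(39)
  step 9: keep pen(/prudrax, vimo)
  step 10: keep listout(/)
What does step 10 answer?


! 1. keep carve(p='/crujak_i') -> ok
! 2. keep pen(p='/crujak_i/dag', c='kismobrik') -> created
! 3. keep erase(p='/crujak_i') -> ToolError: not empty
! 4. keep pen(p='/wegrafe', c='wajapu') -> created
! 5. dayspinner pin(d='1776-06-22') -> 1776-06-22
! 6. keep listout(p='/') -> [crujak_i/, mega, wegrafe, wisla_ix]
! 7. dayspinner pin(d='1854-07-17') -> 1854-07-17
! 8. dayspinner drift(n='39') -> 1854-08-25
! 9. keep pen(p='/prudrax', c='vimo') -> created
! 10. keep listout(p='/') -> [crujak_i/, mega, prudrax, wegrafe, wisla_ix]

Answer: [crujak_i/, mega, prudrax, wegrafe, wisla_ix]


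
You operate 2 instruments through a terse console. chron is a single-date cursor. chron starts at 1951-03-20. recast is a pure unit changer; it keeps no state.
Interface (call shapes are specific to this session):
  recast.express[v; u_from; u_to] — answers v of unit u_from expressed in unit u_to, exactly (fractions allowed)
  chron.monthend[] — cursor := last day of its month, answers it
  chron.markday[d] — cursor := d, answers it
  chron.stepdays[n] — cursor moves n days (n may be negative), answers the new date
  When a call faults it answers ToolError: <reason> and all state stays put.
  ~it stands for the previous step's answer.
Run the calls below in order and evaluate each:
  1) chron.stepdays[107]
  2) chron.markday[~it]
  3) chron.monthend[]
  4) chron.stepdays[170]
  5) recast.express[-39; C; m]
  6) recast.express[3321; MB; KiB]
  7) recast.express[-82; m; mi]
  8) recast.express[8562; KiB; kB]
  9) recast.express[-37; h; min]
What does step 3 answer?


Answer: 1951-07-31

Derivation:
Next I call chron.stepdays passing 107, and see 1951-07-05.
Next I call chron.markday passing ~it, giving 1951-07-05.
Next I call chron.monthend(): 1951-07-31.
Now I run chron.stepdays passing 170, → 1952-01-17.
Then recast.express passing -39, C, m, which returns ToolError: incompatible units.
Next I call recast.express passing 3321, MB, KiB: 51890625/16.
Now I run recast.express passing -82, m, mi: -5125/100584.
Using recast.express passing 8562, KiB, kB, giving 1095936/125.
I try recast.express passing -37, h, min, → -2220.


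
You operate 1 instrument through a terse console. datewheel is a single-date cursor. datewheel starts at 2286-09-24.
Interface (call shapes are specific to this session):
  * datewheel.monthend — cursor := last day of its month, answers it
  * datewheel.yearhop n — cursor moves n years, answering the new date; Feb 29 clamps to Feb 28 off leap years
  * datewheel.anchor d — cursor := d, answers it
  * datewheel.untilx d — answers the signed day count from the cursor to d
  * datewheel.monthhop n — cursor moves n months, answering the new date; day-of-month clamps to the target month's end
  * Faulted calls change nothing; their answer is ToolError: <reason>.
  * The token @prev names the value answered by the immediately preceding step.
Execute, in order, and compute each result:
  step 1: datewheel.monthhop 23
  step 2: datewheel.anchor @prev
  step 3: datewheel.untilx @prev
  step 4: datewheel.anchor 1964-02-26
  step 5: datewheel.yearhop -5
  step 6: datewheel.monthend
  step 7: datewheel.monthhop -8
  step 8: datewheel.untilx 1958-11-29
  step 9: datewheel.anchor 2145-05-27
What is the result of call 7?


Act: datewheel.monthhop[n: 23]
Obs: 2288-08-24
Act: datewheel.anchor[d: @prev]
Obs: 2288-08-24
Act: datewheel.untilx[d: @prev]
Obs: 0
Act: datewheel.anchor[d: 1964-02-26]
Obs: 1964-02-26
Act: datewheel.yearhop[n: -5]
Obs: 1959-02-26
Act: datewheel.monthend[]
Obs: 1959-02-28
Act: datewheel.monthhop[n: -8]
Obs: 1958-06-28
Act: datewheel.untilx[d: 1958-11-29]
Obs: 154
Act: datewheel.anchor[d: 2145-05-27]
Obs: 2145-05-27

Answer: 1958-06-28


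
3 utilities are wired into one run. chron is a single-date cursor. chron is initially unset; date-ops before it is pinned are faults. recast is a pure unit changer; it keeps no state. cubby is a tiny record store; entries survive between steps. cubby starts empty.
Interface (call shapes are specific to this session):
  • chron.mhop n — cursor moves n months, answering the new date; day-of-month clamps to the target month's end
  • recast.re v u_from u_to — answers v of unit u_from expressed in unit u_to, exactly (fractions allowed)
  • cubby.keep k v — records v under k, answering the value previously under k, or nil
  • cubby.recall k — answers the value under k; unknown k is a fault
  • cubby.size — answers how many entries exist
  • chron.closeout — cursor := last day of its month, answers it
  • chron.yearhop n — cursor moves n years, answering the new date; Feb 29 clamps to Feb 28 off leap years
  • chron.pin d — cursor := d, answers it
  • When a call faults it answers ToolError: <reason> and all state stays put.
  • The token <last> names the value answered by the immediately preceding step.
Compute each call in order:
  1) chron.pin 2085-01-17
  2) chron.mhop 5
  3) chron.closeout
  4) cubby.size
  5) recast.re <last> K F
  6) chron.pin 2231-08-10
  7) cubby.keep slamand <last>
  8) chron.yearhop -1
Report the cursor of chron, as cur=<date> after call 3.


>>> chron.pin d: 2085-01-17
:: 2085-01-17
>>> chron.mhop n: 5
:: 2085-06-17
>>> chron.closeout
:: 2085-06-30
>>> cubby.size
:: 0
>>> recast.re v: <last> u_from: K u_to: F
:: -45967/100
>>> chron.pin d: 2231-08-10
:: 2231-08-10
>>> cubby.keep k: slamand v: <last>
:: nil
>>> chron.yearhop n: -1
:: 2230-08-10

Answer: cur=2085-06-30


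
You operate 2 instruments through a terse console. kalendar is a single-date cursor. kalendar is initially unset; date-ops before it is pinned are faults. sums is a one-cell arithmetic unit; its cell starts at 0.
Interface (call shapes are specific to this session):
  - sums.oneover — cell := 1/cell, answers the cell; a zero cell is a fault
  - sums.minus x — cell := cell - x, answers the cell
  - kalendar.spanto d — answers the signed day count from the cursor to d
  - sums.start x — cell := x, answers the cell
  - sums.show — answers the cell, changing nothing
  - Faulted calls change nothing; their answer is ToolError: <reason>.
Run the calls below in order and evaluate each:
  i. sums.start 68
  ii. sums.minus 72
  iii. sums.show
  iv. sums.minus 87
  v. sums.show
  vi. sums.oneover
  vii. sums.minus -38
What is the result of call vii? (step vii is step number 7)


Answer: 3457/91

Derivation:
% sums.start(x→68) ~> 68
% sums.minus(x→72) ~> -4
% sums.show() ~> -4
% sums.minus(x→87) ~> -91
% sums.show() ~> -91
% sums.oneover() ~> -1/91
% sums.minus(x→-38) ~> 3457/91


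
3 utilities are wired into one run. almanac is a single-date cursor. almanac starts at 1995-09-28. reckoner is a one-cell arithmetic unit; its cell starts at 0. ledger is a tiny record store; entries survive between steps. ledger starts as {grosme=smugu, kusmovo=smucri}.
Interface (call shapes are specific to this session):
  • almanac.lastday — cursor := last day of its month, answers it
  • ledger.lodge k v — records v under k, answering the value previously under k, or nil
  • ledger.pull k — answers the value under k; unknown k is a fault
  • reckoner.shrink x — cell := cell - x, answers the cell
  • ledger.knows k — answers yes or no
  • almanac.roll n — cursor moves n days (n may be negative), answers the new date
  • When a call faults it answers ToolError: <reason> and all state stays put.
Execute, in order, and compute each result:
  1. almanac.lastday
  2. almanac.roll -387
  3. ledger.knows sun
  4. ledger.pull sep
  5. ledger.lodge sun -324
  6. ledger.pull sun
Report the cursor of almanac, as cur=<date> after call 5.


Answer: cur=1994-09-08

Derivation:
Step: lastday[]
Result: 1995-09-30
Step: roll[n: -387]
Result: 1994-09-08
Step: knows[k: sun]
Result: no
Step: pull[k: sep]
Result: ToolError: no such key sep
Step: lodge[k: sun; v: -324]
Result: nil
Step: pull[k: sun]
Result: -324


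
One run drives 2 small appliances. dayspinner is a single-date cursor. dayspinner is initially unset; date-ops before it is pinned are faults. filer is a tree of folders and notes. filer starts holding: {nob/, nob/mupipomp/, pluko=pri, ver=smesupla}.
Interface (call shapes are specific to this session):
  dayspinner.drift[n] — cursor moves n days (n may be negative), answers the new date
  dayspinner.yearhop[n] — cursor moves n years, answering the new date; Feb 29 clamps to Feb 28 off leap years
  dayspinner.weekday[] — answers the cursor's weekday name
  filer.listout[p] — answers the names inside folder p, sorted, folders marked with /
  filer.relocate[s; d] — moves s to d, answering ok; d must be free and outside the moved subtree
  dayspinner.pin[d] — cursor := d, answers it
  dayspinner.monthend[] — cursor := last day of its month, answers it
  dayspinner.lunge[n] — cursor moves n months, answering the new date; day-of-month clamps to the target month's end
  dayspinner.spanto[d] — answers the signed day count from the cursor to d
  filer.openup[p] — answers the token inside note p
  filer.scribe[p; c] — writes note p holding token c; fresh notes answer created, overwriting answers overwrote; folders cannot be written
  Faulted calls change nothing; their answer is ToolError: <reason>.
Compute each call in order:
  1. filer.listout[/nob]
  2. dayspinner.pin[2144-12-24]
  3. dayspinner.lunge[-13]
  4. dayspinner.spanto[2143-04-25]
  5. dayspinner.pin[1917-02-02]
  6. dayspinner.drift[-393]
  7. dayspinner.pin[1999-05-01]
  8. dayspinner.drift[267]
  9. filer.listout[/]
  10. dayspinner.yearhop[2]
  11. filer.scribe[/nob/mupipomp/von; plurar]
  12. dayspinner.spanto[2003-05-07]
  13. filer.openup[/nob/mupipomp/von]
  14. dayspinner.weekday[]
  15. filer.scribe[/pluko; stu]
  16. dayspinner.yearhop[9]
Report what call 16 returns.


Answer: 2011-01-23

Derivation:
==> filer.listout(/nob)
<== [mupipomp/]
==> dayspinner.pin(2144-12-24)
<== 2144-12-24
==> dayspinner.lunge(-13)
<== 2143-11-24
==> dayspinner.spanto(2143-04-25)
<== -213
==> dayspinner.pin(1917-02-02)
<== 1917-02-02
==> dayspinner.drift(-393)
<== 1916-01-06
==> dayspinner.pin(1999-05-01)
<== 1999-05-01
==> dayspinner.drift(267)
<== 2000-01-23
==> filer.listout(/)
<== [nob/, pluko, ver]
==> dayspinner.yearhop(2)
<== 2002-01-23
==> filer.scribe(/nob/mupipomp/von, plurar)
<== created
==> dayspinner.spanto(2003-05-07)
<== 469
==> filer.openup(/nob/mupipomp/von)
<== plurar
==> dayspinner.weekday()
<== Wednesday
==> filer.scribe(/pluko, stu)
<== overwrote
==> dayspinner.yearhop(9)
<== 2011-01-23
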